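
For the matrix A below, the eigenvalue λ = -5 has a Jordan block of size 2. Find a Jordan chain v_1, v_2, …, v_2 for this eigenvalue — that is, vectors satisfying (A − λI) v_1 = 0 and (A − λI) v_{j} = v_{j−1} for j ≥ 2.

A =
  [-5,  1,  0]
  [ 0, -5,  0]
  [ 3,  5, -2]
A Jordan chain for λ = -5 of length 2:
v_1 = (-1, 0, 1)ᵀ
v_2 = (2, -1, 0)ᵀ

Let N = A − (-5)·I. We want v_2 with N^2 v_2 = 0 but N^1 v_2 ≠ 0; then v_{j-1} := N · v_j for j = 2, …, 2.

Pick v_2 = (2, -1, 0)ᵀ.
Then v_1 = N · v_2 = (-1, 0, 1)ᵀ.

Sanity check: (A − (-5)·I) v_1 = (0, 0, 0)ᵀ = 0. ✓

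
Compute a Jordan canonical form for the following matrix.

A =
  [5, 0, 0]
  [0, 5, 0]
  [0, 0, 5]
J_1(5) ⊕ J_1(5) ⊕ J_1(5)

The characteristic polynomial is
  det(x·I − A) = x^3 - 15*x^2 + 75*x - 125 = (x - 5)^3

Eigenvalues and multiplicities (the geometric multiplicity of λ is n − rank(A − λI), which equals the number of Jordan blocks for λ):
  λ = 5: algebraic multiplicity = 3, geometric multiplicity = 3

Determining the block sizes for each eigenvalue:
  λ = 5: gm = am = 3, so every block has size 1 → block sizes [1, 1, 1]

Assembling the blocks gives a Jordan form
J =
  [5, 0, 0]
  [0, 5, 0]
  [0, 0, 5]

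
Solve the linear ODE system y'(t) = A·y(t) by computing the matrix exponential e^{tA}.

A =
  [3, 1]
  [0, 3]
e^{tA} =
  [exp(3*t), t*exp(3*t)]
  [0, exp(3*t)]

Strategy: write A = P · J · P⁻¹ where J is a Jordan canonical form, so e^{tA} = P · e^{tJ} · P⁻¹, and e^{tJ} can be computed block-by-block.

A has Jordan form
J =
  [3, 1]
  [0, 3]
(up to reordering of blocks).

Per-block formulas:
  For a 2×2 Jordan block J_2(3): exp(t · J_2(3)) = e^(3t)·(I + t·N), where N is the 2×2 nilpotent shift.

After assembling e^{tJ} and conjugating by P, we get:

e^{tA} =
  [exp(3*t), t*exp(3*t)]
  [0, exp(3*t)]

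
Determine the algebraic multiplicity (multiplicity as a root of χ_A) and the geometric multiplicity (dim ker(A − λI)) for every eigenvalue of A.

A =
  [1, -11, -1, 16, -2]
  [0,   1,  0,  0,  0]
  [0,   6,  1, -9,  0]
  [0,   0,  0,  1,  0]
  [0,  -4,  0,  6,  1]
λ = 1: alg = 5, geom = 3

Step 1 — factor the characteristic polynomial to read off the algebraic multiplicities:
  χ_A(x) = (x - 1)^5

Step 2 — compute geometric multiplicities via the rank-nullity identity g(λ) = n − rank(A − λI):
  rank(A − (1)·I) = 2, so dim ker(A − (1)·I) = n − 2 = 3

Summary:
  λ = 1: algebraic multiplicity = 5, geometric multiplicity = 3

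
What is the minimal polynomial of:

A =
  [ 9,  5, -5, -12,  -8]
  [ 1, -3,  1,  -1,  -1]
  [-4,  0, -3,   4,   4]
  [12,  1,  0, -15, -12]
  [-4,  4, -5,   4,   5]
x^5 + 7*x^4 + 10*x^3 - 18*x^2 - 27*x + 27

The characteristic polynomial is χ_A(x) = (x - 1)^2*(x + 3)^3, so the eigenvalues are known. The minimal polynomial is
  m_A(x) = Π_λ (x − λ)^{k_λ}
where k_λ is the size of the *largest* Jordan block for λ (equivalently, the smallest k with (A − λI)^k v = 0 for every generalised eigenvector v of λ).

  λ = -3: largest Jordan block has size 3, contributing (x + 3)^3
  λ = 1: largest Jordan block has size 2, contributing (x − 1)^2

So m_A(x) = (x - 1)^2*(x + 3)^3 = x^5 + 7*x^4 + 10*x^3 - 18*x^2 - 27*x + 27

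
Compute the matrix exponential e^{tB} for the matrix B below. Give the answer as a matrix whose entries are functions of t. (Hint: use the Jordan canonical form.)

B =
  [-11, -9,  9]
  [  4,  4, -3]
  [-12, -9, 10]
e^{tB} =
  [-12*t*exp(t) + exp(t), -9*t*exp(t), 9*t*exp(t)]
  [4*t*exp(t), 3*t*exp(t) + exp(t), -3*t*exp(t)]
  [-12*t*exp(t), -9*t*exp(t), 9*t*exp(t) + exp(t)]

Strategy: write B = P · J · P⁻¹ where J is a Jordan canonical form, so e^{tB} = P · e^{tJ} · P⁻¹, and e^{tJ} can be computed block-by-block.

B has Jordan form
J =
  [1, 1, 0]
  [0, 1, 0]
  [0, 0, 1]
(up to reordering of blocks).

Per-block formulas:
  For a 1×1 block at λ = 1: exp(t · [1]) = [e^(1t)].
  For a 2×2 Jordan block J_2(1): exp(t · J_2(1)) = e^(1t)·(I + t·N), where N is the 2×2 nilpotent shift.

After assembling e^{tJ} and conjugating by P, we get:

e^{tB} =
  [-12*t*exp(t) + exp(t), -9*t*exp(t), 9*t*exp(t)]
  [4*t*exp(t), 3*t*exp(t) + exp(t), -3*t*exp(t)]
  [-12*t*exp(t), -9*t*exp(t), 9*t*exp(t) + exp(t)]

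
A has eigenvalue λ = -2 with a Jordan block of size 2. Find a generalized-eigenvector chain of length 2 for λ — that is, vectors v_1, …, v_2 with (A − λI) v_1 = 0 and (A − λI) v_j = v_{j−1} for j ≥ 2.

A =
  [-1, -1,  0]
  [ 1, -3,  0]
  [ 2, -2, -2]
A Jordan chain for λ = -2 of length 2:
v_1 = (1, 1, 2)ᵀ
v_2 = (1, 0, 0)ᵀ

Let N = A − (-2)·I. We want v_2 with N^2 v_2 = 0 but N^1 v_2 ≠ 0; then v_{j-1} := N · v_j for j = 2, …, 2.

Pick v_2 = (1, 0, 0)ᵀ.
Then v_1 = N · v_2 = (1, 1, 2)ᵀ.

Sanity check: (A − (-2)·I) v_1 = (0, 0, 0)ᵀ = 0. ✓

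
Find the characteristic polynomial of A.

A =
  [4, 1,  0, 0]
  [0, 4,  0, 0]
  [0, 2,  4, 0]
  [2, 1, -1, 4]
x^4 - 16*x^3 + 96*x^2 - 256*x + 256

Expanding det(x·I − A) (e.g. by cofactor expansion or by noting that A is similar to its Jordan form J, which has the same characteristic polynomial as A) gives
  χ_A(x) = x^4 - 16*x^3 + 96*x^2 - 256*x + 256
which factors as (x - 4)^4. The eigenvalues (with algebraic multiplicities) are λ = 4 with multiplicity 4.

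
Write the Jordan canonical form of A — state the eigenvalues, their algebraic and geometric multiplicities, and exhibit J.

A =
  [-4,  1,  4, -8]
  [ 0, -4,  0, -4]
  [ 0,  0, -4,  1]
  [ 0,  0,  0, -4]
J_2(-4) ⊕ J_2(-4)

The characteristic polynomial is
  det(x·I − A) = x^4 + 16*x^3 + 96*x^2 + 256*x + 256 = (x + 4)^4

Eigenvalues and multiplicities (the geometric multiplicity of λ is n − rank(A − λI), which equals the number of Jordan blocks for λ):
  λ = -4: algebraic multiplicity = 4, geometric multiplicity = 2

Determining the block sizes for each eigenvalue:
  λ = -4: with am = 4 and gm = 2, the partition is not yet determined (e.g. several partitions of 4 into 2 parts exist). Let N = A − (-4)·I. Computing rank(N^1) = 2, rank(N^2) = 0; the number of blocks of size ≥ j is rank(N^{j−1}) − rank(N^j), giving [2, 2]. So we have 2 block(s) of size 2 → block sizes [2, 2]

Assembling the blocks gives a Jordan form
J =
  [-4,  1,  0,  0]
  [ 0, -4,  0,  0]
  [ 0,  0, -4,  1]
  [ 0,  0,  0, -4]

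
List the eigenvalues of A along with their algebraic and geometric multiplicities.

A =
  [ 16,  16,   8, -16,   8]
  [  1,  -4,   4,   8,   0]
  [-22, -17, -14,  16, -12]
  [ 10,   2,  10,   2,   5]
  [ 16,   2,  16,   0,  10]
λ = 2: alg = 5, geom = 2

Step 1 — factor the characteristic polynomial to read off the algebraic multiplicities:
  χ_A(x) = (x - 2)^5

Step 2 — compute geometric multiplicities via the rank-nullity identity g(λ) = n − rank(A − λI):
  rank(A − (2)·I) = 3, so dim ker(A − (2)·I) = n − 3 = 2

Summary:
  λ = 2: algebraic multiplicity = 5, geometric multiplicity = 2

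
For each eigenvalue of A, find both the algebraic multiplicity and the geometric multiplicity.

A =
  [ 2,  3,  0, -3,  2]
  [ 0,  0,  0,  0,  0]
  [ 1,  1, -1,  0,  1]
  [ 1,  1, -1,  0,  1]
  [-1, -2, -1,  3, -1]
λ = 0: alg = 5, geom = 3

Step 1 — factor the characteristic polynomial to read off the algebraic multiplicities:
  χ_A(x) = x^5

Step 2 — compute geometric multiplicities via the rank-nullity identity g(λ) = n − rank(A − λI):
  rank(A − (0)·I) = 2, so dim ker(A − (0)·I) = n − 2 = 3

Summary:
  λ = 0: algebraic multiplicity = 5, geometric multiplicity = 3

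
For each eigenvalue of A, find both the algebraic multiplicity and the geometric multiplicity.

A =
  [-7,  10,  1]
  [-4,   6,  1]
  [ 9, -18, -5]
λ = -2: alg = 3, geom = 1

Step 1 — factor the characteristic polynomial to read off the algebraic multiplicities:
  χ_A(x) = (x + 2)^3

Step 2 — compute geometric multiplicities via the rank-nullity identity g(λ) = n − rank(A − λI):
  rank(A − (-2)·I) = 2, so dim ker(A − (-2)·I) = n − 2 = 1

Summary:
  λ = -2: algebraic multiplicity = 3, geometric multiplicity = 1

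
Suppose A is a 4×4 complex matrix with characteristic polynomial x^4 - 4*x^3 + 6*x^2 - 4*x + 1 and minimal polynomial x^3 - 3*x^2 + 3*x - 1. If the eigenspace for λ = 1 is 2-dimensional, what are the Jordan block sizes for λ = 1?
Block sizes for λ = 1: [3, 1]

Step 1 — from the characteristic polynomial, algebraic multiplicity of λ = 1 is 4. From dim ker(A − (1)·I) = 2, there are exactly 2 Jordan blocks for λ = 1.
Step 2 — from the minimal polynomial, the factor (x − 1)^3 tells us the largest block for λ = 1 has size 3.
Step 3 — with total size 4, 2 blocks, and largest block 3, the block sizes (in nonincreasing order) are [3, 1].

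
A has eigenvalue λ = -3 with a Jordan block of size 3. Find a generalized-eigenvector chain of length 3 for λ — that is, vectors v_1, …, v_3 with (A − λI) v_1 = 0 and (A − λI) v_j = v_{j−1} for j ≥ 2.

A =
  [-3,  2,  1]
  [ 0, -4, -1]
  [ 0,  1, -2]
A Jordan chain for λ = -3 of length 3:
v_1 = (-1, 0, 0)ᵀ
v_2 = (2, -1, 1)ᵀ
v_3 = (0, 1, 0)ᵀ

Let N = A − (-3)·I. We want v_3 with N^3 v_3 = 0 but N^2 v_3 ≠ 0; then v_{j-1} := N · v_j for j = 3, …, 2.

Pick v_3 = (0, 1, 0)ᵀ.
Then v_2 = N · v_3 = (2, -1, 1)ᵀ.
Then v_1 = N · v_2 = (-1, 0, 0)ᵀ.

Sanity check: (A − (-3)·I) v_1 = (0, 0, 0)ᵀ = 0. ✓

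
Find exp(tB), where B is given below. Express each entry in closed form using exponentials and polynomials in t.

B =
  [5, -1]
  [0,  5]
e^{tB} =
  [exp(5*t), -t*exp(5*t)]
  [0, exp(5*t)]

Strategy: write B = P · J · P⁻¹ where J is a Jordan canonical form, so e^{tB} = P · e^{tJ} · P⁻¹, and e^{tJ} can be computed block-by-block.

B has Jordan form
J =
  [5, 1]
  [0, 5]
(up to reordering of blocks).

Per-block formulas:
  For a 2×2 Jordan block J_2(5): exp(t · J_2(5)) = e^(5t)·(I + t·N), where N is the 2×2 nilpotent shift.

After assembling e^{tJ} and conjugating by P, we get:

e^{tB} =
  [exp(5*t), -t*exp(5*t)]
  [0, exp(5*t)]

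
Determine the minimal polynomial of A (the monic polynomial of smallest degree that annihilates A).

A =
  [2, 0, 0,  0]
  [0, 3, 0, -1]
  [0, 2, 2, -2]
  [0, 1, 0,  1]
x^2 - 4*x + 4

The characteristic polynomial is χ_A(x) = (x - 2)^4, so the eigenvalues are known. The minimal polynomial is
  m_A(x) = Π_λ (x − λ)^{k_λ}
where k_λ is the size of the *largest* Jordan block for λ (equivalently, the smallest k with (A − λI)^k v = 0 for every generalised eigenvector v of λ).

  λ = 2: largest Jordan block has size 2, contributing (x − 2)^2

So m_A(x) = (x - 2)^2 = x^2 - 4*x + 4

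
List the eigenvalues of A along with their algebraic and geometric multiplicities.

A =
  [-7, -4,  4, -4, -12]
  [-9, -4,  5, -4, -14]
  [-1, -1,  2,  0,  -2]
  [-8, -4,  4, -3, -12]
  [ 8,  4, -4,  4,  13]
λ = -3: alg = 1, geom = 1; λ = 1: alg = 4, geom = 3

Step 1 — factor the characteristic polynomial to read off the algebraic multiplicities:
  χ_A(x) = (x - 1)^4*(x + 3)

Step 2 — compute geometric multiplicities via the rank-nullity identity g(λ) = n − rank(A − λI):
  rank(A − (-3)·I) = 4, so dim ker(A − (-3)·I) = n − 4 = 1
  rank(A − (1)·I) = 2, so dim ker(A − (1)·I) = n − 2 = 3

Summary:
  λ = -3: algebraic multiplicity = 1, geometric multiplicity = 1
  λ = 1: algebraic multiplicity = 4, geometric multiplicity = 3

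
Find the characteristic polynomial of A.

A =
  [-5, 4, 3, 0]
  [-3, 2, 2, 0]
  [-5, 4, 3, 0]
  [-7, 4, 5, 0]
x^4

Expanding det(x·I − A) (e.g. by cofactor expansion or by noting that A is similar to its Jordan form J, which has the same characteristic polynomial as A) gives
  χ_A(x) = x^4
which factors as x^4. The eigenvalues (with algebraic multiplicities) are λ = 0 with multiplicity 4.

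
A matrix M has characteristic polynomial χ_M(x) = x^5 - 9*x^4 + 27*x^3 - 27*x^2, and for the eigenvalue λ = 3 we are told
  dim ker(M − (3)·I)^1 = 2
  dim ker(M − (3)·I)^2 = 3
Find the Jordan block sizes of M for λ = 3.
Block sizes for λ = 3: [2, 1]

From the dimensions of kernels of powers, the number of Jordan blocks of size at least j is d_j − d_{j−1} where d_j = dim ker(N^j) (with d_0 = 0). Computing the differences gives [2, 1].
The number of blocks of size exactly k is (#blocks of size ≥ k) − (#blocks of size ≥ k + 1), so the partition is: 1 block(s) of size 1, 1 block(s) of size 2.
In nonincreasing order the block sizes are [2, 1].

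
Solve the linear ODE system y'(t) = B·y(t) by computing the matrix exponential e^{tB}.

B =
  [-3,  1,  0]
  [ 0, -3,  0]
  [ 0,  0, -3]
e^{tB} =
  [exp(-3*t), t*exp(-3*t), 0]
  [0, exp(-3*t), 0]
  [0, 0, exp(-3*t)]

Strategy: write B = P · J · P⁻¹ where J is a Jordan canonical form, so e^{tB} = P · e^{tJ} · P⁻¹, and e^{tJ} can be computed block-by-block.

B has Jordan form
J =
  [-3,  1,  0]
  [ 0, -3,  0]
  [ 0,  0, -3]
(up to reordering of blocks).

Per-block formulas:
  For a 2×2 Jordan block J_2(-3): exp(t · J_2(-3)) = e^(-3t)·(I + t·N), where N is the 2×2 nilpotent shift.
  For a 1×1 block at λ = -3: exp(t · [-3]) = [e^(-3t)].

After assembling e^{tJ} and conjugating by P, we get:

e^{tB} =
  [exp(-3*t), t*exp(-3*t), 0]
  [0, exp(-3*t), 0]
  [0, 0, exp(-3*t)]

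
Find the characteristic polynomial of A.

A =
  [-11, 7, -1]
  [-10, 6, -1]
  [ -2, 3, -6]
x^3 + 11*x^2 + 35*x + 25

Expanding det(x·I − A) (e.g. by cofactor expansion or by noting that A is similar to its Jordan form J, which has the same characteristic polynomial as A) gives
  χ_A(x) = x^3 + 11*x^2 + 35*x + 25
which factors as (x + 1)*(x + 5)^2. The eigenvalues (with algebraic multiplicities) are λ = -5 with multiplicity 2, λ = -1 with multiplicity 1.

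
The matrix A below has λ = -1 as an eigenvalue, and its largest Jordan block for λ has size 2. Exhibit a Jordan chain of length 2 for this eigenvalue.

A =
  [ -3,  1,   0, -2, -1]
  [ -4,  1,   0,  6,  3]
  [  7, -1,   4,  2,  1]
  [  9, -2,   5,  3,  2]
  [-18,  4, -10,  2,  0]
A Jordan chain for λ = -1 of length 2:
v_1 = (1, 2, -1, -2, 4)ᵀ
v_2 = (0, 1, 0, 0, 0)ᵀ

Let N = A − (-1)·I. We want v_2 with N^2 v_2 = 0 but N^1 v_2 ≠ 0; then v_{j-1} := N · v_j for j = 2, …, 2.

Pick v_2 = (0, 1, 0, 0, 0)ᵀ.
Then v_1 = N · v_2 = (1, 2, -1, -2, 4)ᵀ.

Sanity check: (A − (-1)·I) v_1 = (0, 0, 0, 0, 0)ᵀ = 0. ✓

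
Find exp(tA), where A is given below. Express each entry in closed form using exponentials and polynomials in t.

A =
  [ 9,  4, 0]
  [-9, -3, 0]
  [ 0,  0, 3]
e^{tA} =
  [6*t*exp(3*t) + exp(3*t), 4*t*exp(3*t), 0]
  [-9*t*exp(3*t), -6*t*exp(3*t) + exp(3*t), 0]
  [0, 0, exp(3*t)]

Strategy: write A = P · J · P⁻¹ where J is a Jordan canonical form, so e^{tA} = P · e^{tJ} · P⁻¹, and e^{tJ} can be computed block-by-block.

A has Jordan form
J =
  [3, 1, 0]
  [0, 3, 0]
  [0, 0, 3]
(up to reordering of blocks).

Per-block formulas:
  For a 1×1 block at λ = 3: exp(t · [3]) = [e^(3t)].
  For a 2×2 Jordan block J_2(3): exp(t · J_2(3)) = e^(3t)·(I + t·N), where N is the 2×2 nilpotent shift.

After assembling e^{tJ} and conjugating by P, we get:

e^{tA} =
  [6*t*exp(3*t) + exp(3*t), 4*t*exp(3*t), 0]
  [-9*t*exp(3*t), -6*t*exp(3*t) + exp(3*t), 0]
  [0, 0, exp(3*t)]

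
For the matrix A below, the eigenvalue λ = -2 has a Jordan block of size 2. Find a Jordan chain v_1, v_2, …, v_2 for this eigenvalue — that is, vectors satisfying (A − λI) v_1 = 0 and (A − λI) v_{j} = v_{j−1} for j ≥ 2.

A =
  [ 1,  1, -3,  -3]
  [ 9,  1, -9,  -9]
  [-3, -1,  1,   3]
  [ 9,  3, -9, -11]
A Jordan chain for λ = -2 of length 2:
v_1 = (3, 9, -3, 9)ᵀ
v_2 = (1, 0, 0, 0)ᵀ

Let N = A − (-2)·I. We want v_2 with N^2 v_2 = 0 but N^1 v_2 ≠ 0; then v_{j-1} := N · v_j for j = 2, …, 2.

Pick v_2 = (1, 0, 0, 0)ᵀ.
Then v_1 = N · v_2 = (3, 9, -3, 9)ᵀ.

Sanity check: (A − (-2)·I) v_1 = (0, 0, 0, 0)ᵀ = 0. ✓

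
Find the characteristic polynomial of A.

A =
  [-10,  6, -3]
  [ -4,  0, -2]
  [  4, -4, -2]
x^3 + 12*x^2 + 48*x + 64

Expanding det(x·I − A) (e.g. by cofactor expansion or by noting that A is similar to its Jordan form J, which has the same characteristic polynomial as A) gives
  χ_A(x) = x^3 + 12*x^2 + 48*x + 64
which factors as (x + 4)^3. The eigenvalues (with algebraic multiplicities) are λ = -4 with multiplicity 3.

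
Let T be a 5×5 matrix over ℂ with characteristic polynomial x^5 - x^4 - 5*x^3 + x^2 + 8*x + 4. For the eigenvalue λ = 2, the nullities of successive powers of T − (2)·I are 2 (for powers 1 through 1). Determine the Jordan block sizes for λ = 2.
Block sizes for λ = 2: [1, 1]

From the dimensions of kernels of powers, the number of Jordan blocks of size at least j is d_j − d_{j−1} where d_j = dim ker(N^j) (with d_0 = 0). Computing the differences gives [2].
The number of blocks of size exactly k is (#blocks of size ≥ k) − (#blocks of size ≥ k + 1), so the partition is: 2 block(s) of size 1.
In nonincreasing order the block sizes are [1, 1].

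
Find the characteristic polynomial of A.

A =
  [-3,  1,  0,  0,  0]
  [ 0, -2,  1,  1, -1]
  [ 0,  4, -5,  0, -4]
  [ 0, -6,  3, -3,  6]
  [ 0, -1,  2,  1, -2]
x^5 + 15*x^4 + 90*x^3 + 270*x^2 + 405*x + 243

Expanding det(x·I − A) (e.g. by cofactor expansion or by noting that A is similar to its Jordan form J, which has the same characteristic polynomial as A) gives
  χ_A(x) = x^5 + 15*x^4 + 90*x^3 + 270*x^2 + 405*x + 243
which factors as (x + 3)^5. The eigenvalues (with algebraic multiplicities) are λ = -3 with multiplicity 5.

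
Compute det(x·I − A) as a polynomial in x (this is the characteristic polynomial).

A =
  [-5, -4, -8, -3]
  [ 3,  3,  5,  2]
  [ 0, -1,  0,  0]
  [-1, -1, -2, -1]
x^4 + 3*x^3 + 3*x^2 + x

Expanding det(x·I − A) (e.g. by cofactor expansion or by noting that A is similar to its Jordan form J, which has the same characteristic polynomial as A) gives
  χ_A(x) = x^4 + 3*x^3 + 3*x^2 + x
which factors as x*(x + 1)^3. The eigenvalues (with algebraic multiplicities) are λ = -1 with multiplicity 3, λ = 0 with multiplicity 1.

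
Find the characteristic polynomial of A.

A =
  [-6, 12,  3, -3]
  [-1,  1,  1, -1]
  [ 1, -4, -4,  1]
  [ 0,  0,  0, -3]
x^4 + 12*x^3 + 54*x^2 + 108*x + 81

Expanding det(x·I − A) (e.g. by cofactor expansion or by noting that A is similar to its Jordan form J, which has the same characteristic polynomial as A) gives
  χ_A(x) = x^4 + 12*x^3 + 54*x^2 + 108*x + 81
which factors as (x + 3)^4. The eigenvalues (with algebraic multiplicities) are λ = -3 with multiplicity 4.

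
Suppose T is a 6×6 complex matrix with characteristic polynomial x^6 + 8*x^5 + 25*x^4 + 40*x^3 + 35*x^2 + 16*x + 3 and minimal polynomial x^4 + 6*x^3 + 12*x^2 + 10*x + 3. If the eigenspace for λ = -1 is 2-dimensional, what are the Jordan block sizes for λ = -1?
Block sizes for λ = -1: [3, 2]

Step 1 — from the characteristic polynomial, algebraic multiplicity of λ = -1 is 5. From dim ker(T − (-1)·I) = 2, there are exactly 2 Jordan blocks for λ = -1.
Step 2 — from the minimal polynomial, the factor (x + 1)^3 tells us the largest block for λ = -1 has size 3.
Step 3 — with total size 5, 2 blocks, and largest block 3, the block sizes (in nonincreasing order) are [3, 2].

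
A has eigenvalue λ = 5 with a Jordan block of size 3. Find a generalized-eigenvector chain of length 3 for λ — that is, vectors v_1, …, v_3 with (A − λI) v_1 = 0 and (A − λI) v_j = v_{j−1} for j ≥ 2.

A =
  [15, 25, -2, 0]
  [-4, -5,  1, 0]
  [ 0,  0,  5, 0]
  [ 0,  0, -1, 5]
A Jordan chain for λ = 5 of length 3:
v_1 = (5, -2, 0, 0)ᵀ
v_2 = (-2, 1, 0, -1)ᵀ
v_3 = (0, 0, 1, 0)ᵀ

Let N = A − (5)·I. We want v_3 with N^3 v_3 = 0 but N^2 v_3 ≠ 0; then v_{j-1} := N · v_j for j = 3, …, 2.

Pick v_3 = (0, 0, 1, 0)ᵀ.
Then v_2 = N · v_3 = (-2, 1, 0, -1)ᵀ.
Then v_1 = N · v_2 = (5, -2, 0, 0)ᵀ.

Sanity check: (A − (5)·I) v_1 = (0, 0, 0, 0)ᵀ = 0. ✓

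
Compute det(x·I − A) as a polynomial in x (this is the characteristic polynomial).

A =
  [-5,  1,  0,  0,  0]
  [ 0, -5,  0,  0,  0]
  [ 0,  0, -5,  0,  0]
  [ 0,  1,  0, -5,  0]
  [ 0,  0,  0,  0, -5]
x^5 + 25*x^4 + 250*x^3 + 1250*x^2 + 3125*x + 3125

Expanding det(x·I − A) (e.g. by cofactor expansion or by noting that A is similar to its Jordan form J, which has the same characteristic polynomial as A) gives
  χ_A(x) = x^5 + 25*x^4 + 250*x^3 + 1250*x^2 + 3125*x + 3125
which factors as (x + 5)^5. The eigenvalues (with algebraic multiplicities) are λ = -5 with multiplicity 5.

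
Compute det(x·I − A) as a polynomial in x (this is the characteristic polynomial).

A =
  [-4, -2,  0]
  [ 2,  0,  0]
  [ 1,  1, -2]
x^3 + 6*x^2 + 12*x + 8

Expanding det(x·I − A) (e.g. by cofactor expansion or by noting that A is similar to its Jordan form J, which has the same characteristic polynomial as A) gives
  χ_A(x) = x^3 + 6*x^2 + 12*x + 8
which factors as (x + 2)^3. The eigenvalues (with algebraic multiplicities) are λ = -2 with multiplicity 3.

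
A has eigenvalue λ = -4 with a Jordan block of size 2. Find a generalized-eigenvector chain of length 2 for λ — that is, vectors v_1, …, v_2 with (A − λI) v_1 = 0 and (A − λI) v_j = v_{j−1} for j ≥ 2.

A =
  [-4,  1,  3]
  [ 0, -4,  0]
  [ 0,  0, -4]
A Jordan chain for λ = -4 of length 2:
v_1 = (1, 0, 0)ᵀ
v_2 = (0, 1, 0)ᵀ

Let N = A − (-4)·I. We want v_2 with N^2 v_2 = 0 but N^1 v_2 ≠ 0; then v_{j-1} := N · v_j for j = 2, …, 2.

Pick v_2 = (0, 1, 0)ᵀ.
Then v_1 = N · v_2 = (1, 0, 0)ᵀ.

Sanity check: (A − (-4)·I) v_1 = (0, 0, 0)ᵀ = 0. ✓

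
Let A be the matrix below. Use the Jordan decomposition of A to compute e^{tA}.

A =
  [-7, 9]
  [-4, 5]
e^{tA} =
  [-6*t*exp(-t) + exp(-t), 9*t*exp(-t)]
  [-4*t*exp(-t), 6*t*exp(-t) + exp(-t)]

Strategy: write A = P · J · P⁻¹ where J is a Jordan canonical form, so e^{tA} = P · e^{tJ} · P⁻¹, and e^{tJ} can be computed block-by-block.

A has Jordan form
J =
  [-1,  1]
  [ 0, -1]
(up to reordering of blocks).

Per-block formulas:
  For a 2×2 Jordan block J_2(-1): exp(t · J_2(-1)) = e^(-1t)·(I + t·N), where N is the 2×2 nilpotent shift.

After assembling e^{tJ} and conjugating by P, we get:

e^{tA} =
  [-6*t*exp(-t) + exp(-t), 9*t*exp(-t)]
  [-4*t*exp(-t), 6*t*exp(-t) + exp(-t)]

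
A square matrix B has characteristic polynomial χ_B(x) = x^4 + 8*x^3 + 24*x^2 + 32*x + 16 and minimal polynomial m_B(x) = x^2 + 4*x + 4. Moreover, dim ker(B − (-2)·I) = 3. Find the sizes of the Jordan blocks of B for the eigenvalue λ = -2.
Block sizes for λ = -2: [2, 1, 1]

Step 1 — from the characteristic polynomial, algebraic multiplicity of λ = -2 is 4. From dim ker(B − (-2)·I) = 3, there are exactly 3 Jordan blocks for λ = -2.
Step 2 — from the minimal polynomial, the factor (x + 2)^2 tells us the largest block for λ = -2 has size 2.
Step 3 — with total size 4, 3 blocks, and largest block 2, the block sizes (in nonincreasing order) are [2, 1, 1].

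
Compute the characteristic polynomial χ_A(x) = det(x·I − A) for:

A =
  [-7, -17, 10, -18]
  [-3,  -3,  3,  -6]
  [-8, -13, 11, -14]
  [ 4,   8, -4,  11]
x^4 - 12*x^3 + 54*x^2 - 108*x + 81

Expanding det(x·I − A) (e.g. by cofactor expansion or by noting that A is similar to its Jordan form J, which has the same characteristic polynomial as A) gives
  χ_A(x) = x^4 - 12*x^3 + 54*x^2 - 108*x + 81
which factors as (x - 3)^4. The eigenvalues (with algebraic multiplicities) are λ = 3 with multiplicity 4.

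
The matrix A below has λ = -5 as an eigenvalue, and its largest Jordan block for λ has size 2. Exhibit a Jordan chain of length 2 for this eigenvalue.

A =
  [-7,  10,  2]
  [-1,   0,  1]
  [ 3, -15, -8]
A Jordan chain for λ = -5 of length 2:
v_1 = (-2, -1, 3)ᵀ
v_2 = (1, 0, 0)ᵀ

Let N = A − (-5)·I. We want v_2 with N^2 v_2 = 0 but N^1 v_2 ≠ 0; then v_{j-1} := N · v_j for j = 2, …, 2.

Pick v_2 = (1, 0, 0)ᵀ.
Then v_1 = N · v_2 = (-2, -1, 3)ᵀ.

Sanity check: (A − (-5)·I) v_1 = (0, 0, 0)ᵀ = 0. ✓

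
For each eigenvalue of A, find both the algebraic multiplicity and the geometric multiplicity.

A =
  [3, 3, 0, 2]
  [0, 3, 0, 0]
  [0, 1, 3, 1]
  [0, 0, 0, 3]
λ = 3: alg = 4, geom = 2

Step 1 — factor the characteristic polynomial to read off the algebraic multiplicities:
  χ_A(x) = (x - 3)^4

Step 2 — compute geometric multiplicities via the rank-nullity identity g(λ) = n − rank(A − λI):
  rank(A − (3)·I) = 2, so dim ker(A − (3)·I) = n − 2 = 2

Summary:
  λ = 3: algebraic multiplicity = 4, geometric multiplicity = 2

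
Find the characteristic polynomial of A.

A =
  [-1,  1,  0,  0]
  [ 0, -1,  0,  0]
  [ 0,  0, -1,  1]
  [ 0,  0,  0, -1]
x^4 + 4*x^3 + 6*x^2 + 4*x + 1

Expanding det(x·I − A) (e.g. by cofactor expansion or by noting that A is similar to its Jordan form J, which has the same characteristic polynomial as A) gives
  χ_A(x) = x^4 + 4*x^3 + 6*x^2 + 4*x + 1
which factors as (x + 1)^4. The eigenvalues (with algebraic multiplicities) are λ = -1 with multiplicity 4.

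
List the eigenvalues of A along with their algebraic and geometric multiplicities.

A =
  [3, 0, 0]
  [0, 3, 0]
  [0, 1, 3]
λ = 3: alg = 3, geom = 2

Step 1 — factor the characteristic polynomial to read off the algebraic multiplicities:
  χ_A(x) = (x - 3)^3

Step 2 — compute geometric multiplicities via the rank-nullity identity g(λ) = n − rank(A − λI):
  rank(A − (3)·I) = 1, so dim ker(A − (3)·I) = n − 1 = 2

Summary:
  λ = 3: algebraic multiplicity = 3, geometric multiplicity = 2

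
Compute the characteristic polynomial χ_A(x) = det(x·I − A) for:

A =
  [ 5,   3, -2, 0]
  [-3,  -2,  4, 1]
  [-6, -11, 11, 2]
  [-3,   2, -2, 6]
x^4 - 20*x^3 + 150*x^2 - 500*x + 625

Expanding det(x·I − A) (e.g. by cofactor expansion or by noting that A is similar to its Jordan form J, which has the same characteristic polynomial as A) gives
  χ_A(x) = x^4 - 20*x^3 + 150*x^2 - 500*x + 625
which factors as (x - 5)^4. The eigenvalues (with algebraic multiplicities) are λ = 5 with multiplicity 4.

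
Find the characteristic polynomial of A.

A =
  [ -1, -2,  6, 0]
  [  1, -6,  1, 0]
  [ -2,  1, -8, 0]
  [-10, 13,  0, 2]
x^4 + 13*x^3 + 45*x^2 - 25*x - 250

Expanding det(x·I − A) (e.g. by cofactor expansion or by noting that A is similar to its Jordan form J, which has the same characteristic polynomial as A) gives
  χ_A(x) = x^4 + 13*x^3 + 45*x^2 - 25*x - 250
which factors as (x - 2)*(x + 5)^3. The eigenvalues (with algebraic multiplicities) are λ = -5 with multiplicity 3, λ = 2 with multiplicity 1.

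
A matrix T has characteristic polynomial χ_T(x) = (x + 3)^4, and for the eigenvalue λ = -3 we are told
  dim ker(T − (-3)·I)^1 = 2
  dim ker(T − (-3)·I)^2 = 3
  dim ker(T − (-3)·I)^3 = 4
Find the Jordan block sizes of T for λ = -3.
Block sizes for λ = -3: [3, 1]

From the dimensions of kernels of powers, the number of Jordan blocks of size at least j is d_j − d_{j−1} where d_j = dim ker(N^j) (with d_0 = 0). Computing the differences gives [2, 1, 1].
The number of blocks of size exactly k is (#blocks of size ≥ k) − (#blocks of size ≥ k + 1), so the partition is: 1 block(s) of size 1, 1 block(s) of size 3.
In nonincreasing order the block sizes are [3, 1].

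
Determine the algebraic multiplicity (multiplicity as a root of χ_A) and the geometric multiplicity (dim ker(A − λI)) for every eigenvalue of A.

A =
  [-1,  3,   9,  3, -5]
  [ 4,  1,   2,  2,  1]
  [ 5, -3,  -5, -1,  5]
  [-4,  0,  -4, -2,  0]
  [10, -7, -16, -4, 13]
λ = 0: alg = 2, geom = 1; λ = 2: alg = 3, geom = 2

Step 1 — factor the characteristic polynomial to read off the algebraic multiplicities:
  χ_A(x) = x^2*(x - 2)^3

Step 2 — compute geometric multiplicities via the rank-nullity identity g(λ) = n − rank(A − λI):
  rank(A − (0)·I) = 4, so dim ker(A − (0)·I) = n − 4 = 1
  rank(A − (2)·I) = 3, so dim ker(A − (2)·I) = n − 3 = 2

Summary:
  λ = 0: algebraic multiplicity = 2, geometric multiplicity = 1
  λ = 2: algebraic multiplicity = 3, geometric multiplicity = 2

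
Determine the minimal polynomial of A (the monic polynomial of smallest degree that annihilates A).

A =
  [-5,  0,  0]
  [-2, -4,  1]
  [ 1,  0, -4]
x^3 + 13*x^2 + 56*x + 80

The characteristic polynomial is χ_A(x) = (x + 4)^2*(x + 5), so the eigenvalues are known. The minimal polynomial is
  m_A(x) = Π_λ (x − λ)^{k_λ}
where k_λ is the size of the *largest* Jordan block for λ (equivalently, the smallest k with (A − λI)^k v = 0 for every generalised eigenvector v of λ).

  λ = -5: largest Jordan block has size 1, contributing (x + 5)
  λ = -4: largest Jordan block has size 2, contributing (x + 4)^2

So m_A(x) = (x + 4)^2*(x + 5) = x^3 + 13*x^2 + 56*x + 80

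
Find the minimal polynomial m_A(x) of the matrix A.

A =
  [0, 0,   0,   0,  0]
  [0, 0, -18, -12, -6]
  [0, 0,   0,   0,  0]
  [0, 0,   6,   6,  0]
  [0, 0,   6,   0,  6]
x^2 - 6*x

The characteristic polynomial is χ_A(x) = x^3*(x - 6)^2, so the eigenvalues are known. The minimal polynomial is
  m_A(x) = Π_λ (x − λ)^{k_λ}
where k_λ is the size of the *largest* Jordan block for λ (equivalently, the smallest k with (A − λI)^k v = 0 for every generalised eigenvector v of λ).

  λ = 0: largest Jordan block has size 1, contributing (x − 0)
  λ = 6: largest Jordan block has size 1, contributing (x − 6)

So m_A(x) = x*(x - 6) = x^2 - 6*x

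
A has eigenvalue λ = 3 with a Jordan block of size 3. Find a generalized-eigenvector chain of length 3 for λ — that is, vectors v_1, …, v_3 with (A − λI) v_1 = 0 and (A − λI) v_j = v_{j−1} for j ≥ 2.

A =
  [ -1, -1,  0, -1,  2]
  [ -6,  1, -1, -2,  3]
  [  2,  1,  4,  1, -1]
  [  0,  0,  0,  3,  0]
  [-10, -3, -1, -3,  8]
A Jordan chain for λ = 3 of length 3:
v_1 = (2, 4, -2, 0, 6)ᵀ
v_2 = (-4, -6, 2, 0, -10)ᵀ
v_3 = (1, 0, 0, 0, 0)ᵀ

Let N = A − (3)·I. We want v_3 with N^3 v_3 = 0 but N^2 v_3 ≠ 0; then v_{j-1} := N · v_j for j = 3, …, 2.

Pick v_3 = (1, 0, 0, 0, 0)ᵀ.
Then v_2 = N · v_3 = (-4, -6, 2, 0, -10)ᵀ.
Then v_1 = N · v_2 = (2, 4, -2, 0, 6)ᵀ.

Sanity check: (A − (3)·I) v_1 = (0, 0, 0, 0, 0)ᵀ = 0. ✓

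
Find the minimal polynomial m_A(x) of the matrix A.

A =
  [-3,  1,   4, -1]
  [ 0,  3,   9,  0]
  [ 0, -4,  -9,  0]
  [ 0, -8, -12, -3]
x^3 + 9*x^2 + 27*x + 27

The characteristic polynomial is χ_A(x) = (x + 3)^4, so the eigenvalues are known. The minimal polynomial is
  m_A(x) = Π_λ (x − λ)^{k_λ}
where k_λ is the size of the *largest* Jordan block for λ (equivalently, the smallest k with (A − λI)^k v = 0 for every generalised eigenvector v of λ).

  λ = -3: largest Jordan block has size 3, contributing (x + 3)^3

So m_A(x) = (x + 3)^3 = x^3 + 9*x^2 + 27*x + 27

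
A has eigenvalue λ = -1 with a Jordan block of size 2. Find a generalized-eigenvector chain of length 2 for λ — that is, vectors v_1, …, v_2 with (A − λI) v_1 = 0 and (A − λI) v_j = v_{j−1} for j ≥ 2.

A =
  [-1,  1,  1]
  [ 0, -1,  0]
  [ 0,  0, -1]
A Jordan chain for λ = -1 of length 2:
v_1 = (1, 0, 0)ᵀ
v_2 = (0, 1, 0)ᵀ

Let N = A − (-1)·I. We want v_2 with N^2 v_2 = 0 but N^1 v_2 ≠ 0; then v_{j-1} := N · v_j for j = 2, …, 2.

Pick v_2 = (0, 1, 0)ᵀ.
Then v_1 = N · v_2 = (1, 0, 0)ᵀ.

Sanity check: (A − (-1)·I) v_1 = (0, 0, 0)ᵀ = 0. ✓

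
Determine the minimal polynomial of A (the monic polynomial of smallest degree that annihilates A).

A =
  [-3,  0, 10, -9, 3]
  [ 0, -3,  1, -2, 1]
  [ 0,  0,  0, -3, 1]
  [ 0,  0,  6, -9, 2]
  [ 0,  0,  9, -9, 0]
x^3 + 9*x^2 + 27*x + 27

The characteristic polynomial is χ_A(x) = (x + 3)^5, so the eigenvalues are known. The minimal polynomial is
  m_A(x) = Π_λ (x − λ)^{k_λ}
where k_λ is the size of the *largest* Jordan block for λ (equivalently, the smallest k with (A − λI)^k v = 0 for every generalised eigenvector v of λ).

  λ = -3: largest Jordan block has size 3, contributing (x + 3)^3

So m_A(x) = (x + 3)^3 = x^3 + 9*x^2 + 27*x + 27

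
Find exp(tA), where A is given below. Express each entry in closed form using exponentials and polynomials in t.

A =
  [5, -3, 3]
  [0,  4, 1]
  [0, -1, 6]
e^{tA} =
  [exp(5*t), -3*t*exp(5*t), 3*t*exp(5*t)]
  [0, -t*exp(5*t) + exp(5*t), t*exp(5*t)]
  [0, -t*exp(5*t), t*exp(5*t) + exp(5*t)]

Strategy: write A = P · J · P⁻¹ where J is a Jordan canonical form, so e^{tA} = P · e^{tJ} · P⁻¹, and e^{tJ} can be computed block-by-block.

A has Jordan form
J =
  [5, 1, 0]
  [0, 5, 0]
  [0, 0, 5]
(up to reordering of blocks).

Per-block formulas:
  For a 2×2 Jordan block J_2(5): exp(t · J_2(5)) = e^(5t)·(I + t·N), where N is the 2×2 nilpotent shift.
  For a 1×1 block at λ = 5: exp(t · [5]) = [e^(5t)].

After assembling e^{tJ} and conjugating by P, we get:

e^{tA} =
  [exp(5*t), -3*t*exp(5*t), 3*t*exp(5*t)]
  [0, -t*exp(5*t) + exp(5*t), t*exp(5*t)]
  [0, -t*exp(5*t), t*exp(5*t) + exp(5*t)]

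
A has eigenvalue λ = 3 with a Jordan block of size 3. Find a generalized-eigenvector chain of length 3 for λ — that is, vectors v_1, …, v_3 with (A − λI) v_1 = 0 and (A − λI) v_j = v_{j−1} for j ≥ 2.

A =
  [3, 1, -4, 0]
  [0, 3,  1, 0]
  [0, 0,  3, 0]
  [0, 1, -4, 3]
A Jordan chain for λ = 3 of length 3:
v_1 = (1, 0, 0, 1)ᵀ
v_2 = (-4, 1, 0, -4)ᵀ
v_3 = (0, 0, 1, 0)ᵀ

Let N = A − (3)·I. We want v_3 with N^3 v_3 = 0 but N^2 v_3 ≠ 0; then v_{j-1} := N · v_j for j = 3, …, 2.

Pick v_3 = (0, 0, 1, 0)ᵀ.
Then v_2 = N · v_3 = (-4, 1, 0, -4)ᵀ.
Then v_1 = N · v_2 = (1, 0, 0, 1)ᵀ.

Sanity check: (A − (3)·I) v_1 = (0, 0, 0, 0)ᵀ = 0. ✓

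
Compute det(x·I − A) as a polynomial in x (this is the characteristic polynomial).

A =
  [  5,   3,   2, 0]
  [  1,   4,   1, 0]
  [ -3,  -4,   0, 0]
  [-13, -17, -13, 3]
x^4 - 12*x^3 + 54*x^2 - 108*x + 81

Expanding det(x·I − A) (e.g. by cofactor expansion or by noting that A is similar to its Jordan form J, which has the same characteristic polynomial as A) gives
  χ_A(x) = x^4 - 12*x^3 + 54*x^2 - 108*x + 81
which factors as (x - 3)^4. The eigenvalues (with algebraic multiplicities) are λ = 3 with multiplicity 4.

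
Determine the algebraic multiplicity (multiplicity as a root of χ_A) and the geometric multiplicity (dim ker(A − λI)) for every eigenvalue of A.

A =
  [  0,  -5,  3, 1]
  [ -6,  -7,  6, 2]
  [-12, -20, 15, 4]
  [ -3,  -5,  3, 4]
λ = 3: alg = 4, geom = 3

Step 1 — factor the characteristic polynomial to read off the algebraic multiplicities:
  χ_A(x) = (x - 3)^4

Step 2 — compute geometric multiplicities via the rank-nullity identity g(λ) = n − rank(A − λI):
  rank(A − (3)·I) = 1, so dim ker(A − (3)·I) = n − 1 = 3

Summary:
  λ = 3: algebraic multiplicity = 4, geometric multiplicity = 3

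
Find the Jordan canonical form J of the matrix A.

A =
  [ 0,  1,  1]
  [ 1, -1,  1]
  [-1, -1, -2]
J_3(-1)

The characteristic polynomial is
  det(x·I − A) = x^3 + 3*x^2 + 3*x + 1 = (x + 1)^3

Eigenvalues and multiplicities (the geometric multiplicity of λ is n − rank(A − λI), which equals the number of Jordan blocks for λ):
  λ = -1: algebraic multiplicity = 3, geometric multiplicity = 1

Determining the block sizes for each eigenvalue:
  λ = -1: one block (gm = 1), so the single block has size am = 3 → block sizes [3]

Assembling the blocks gives a Jordan form
J =
  [-1,  1,  0]
  [ 0, -1,  1]
  [ 0,  0, -1]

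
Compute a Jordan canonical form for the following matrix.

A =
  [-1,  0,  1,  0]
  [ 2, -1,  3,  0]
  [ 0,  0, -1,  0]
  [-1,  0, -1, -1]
J_3(-1) ⊕ J_1(-1)

The characteristic polynomial is
  det(x·I − A) = x^4 + 4*x^3 + 6*x^2 + 4*x + 1 = (x + 1)^4

Eigenvalues and multiplicities (the geometric multiplicity of λ is n − rank(A − λI), which equals the number of Jordan blocks for λ):
  λ = -1: algebraic multiplicity = 4, geometric multiplicity = 2

Determining the block sizes for each eigenvalue:
  λ = -1: with am = 4 and gm = 2, the partition is not yet determined (e.g. several partitions of 4 into 2 parts exist). Let N = A − (-1)·I. Computing rank(N^1) = 2, rank(N^2) = 1, rank(N^3) = 0; the number of blocks of size ≥ j is rank(N^{j−1}) − rank(N^j), giving [2, 1, 1]. So we have 1 block(s) of size 3, 1 block(s) of size 1 → block sizes [3, 1]

Assembling the blocks gives a Jordan form
J =
  [-1,  1,  0,  0]
  [ 0, -1,  1,  0]
  [ 0,  0, -1,  0]
  [ 0,  0,  0, -1]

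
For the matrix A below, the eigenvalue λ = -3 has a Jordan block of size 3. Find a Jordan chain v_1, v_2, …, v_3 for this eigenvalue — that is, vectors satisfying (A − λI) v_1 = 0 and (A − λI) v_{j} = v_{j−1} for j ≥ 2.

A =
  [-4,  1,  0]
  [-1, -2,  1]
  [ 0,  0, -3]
A Jordan chain for λ = -3 of length 3:
v_1 = (1, 1, 0)ᵀ
v_2 = (0, 1, 0)ᵀ
v_3 = (0, 0, 1)ᵀ

Let N = A − (-3)·I. We want v_3 with N^3 v_3 = 0 but N^2 v_3 ≠ 0; then v_{j-1} := N · v_j for j = 3, …, 2.

Pick v_3 = (0, 0, 1)ᵀ.
Then v_2 = N · v_3 = (0, 1, 0)ᵀ.
Then v_1 = N · v_2 = (1, 1, 0)ᵀ.

Sanity check: (A − (-3)·I) v_1 = (0, 0, 0)ᵀ = 0. ✓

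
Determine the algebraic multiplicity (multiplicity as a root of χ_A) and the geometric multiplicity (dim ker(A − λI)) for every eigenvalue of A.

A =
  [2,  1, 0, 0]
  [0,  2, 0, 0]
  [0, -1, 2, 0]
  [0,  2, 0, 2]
λ = 2: alg = 4, geom = 3

Step 1 — factor the characteristic polynomial to read off the algebraic multiplicities:
  χ_A(x) = (x - 2)^4

Step 2 — compute geometric multiplicities via the rank-nullity identity g(λ) = n − rank(A − λI):
  rank(A − (2)·I) = 1, so dim ker(A − (2)·I) = n − 1 = 3

Summary:
  λ = 2: algebraic multiplicity = 4, geometric multiplicity = 3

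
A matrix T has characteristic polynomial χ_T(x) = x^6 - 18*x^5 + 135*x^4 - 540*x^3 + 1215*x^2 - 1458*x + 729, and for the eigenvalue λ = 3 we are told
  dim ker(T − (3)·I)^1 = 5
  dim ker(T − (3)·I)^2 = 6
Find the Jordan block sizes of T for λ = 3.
Block sizes for λ = 3: [2, 1, 1, 1, 1]

From the dimensions of kernels of powers, the number of Jordan blocks of size at least j is d_j − d_{j−1} where d_j = dim ker(N^j) (with d_0 = 0). Computing the differences gives [5, 1].
The number of blocks of size exactly k is (#blocks of size ≥ k) − (#blocks of size ≥ k + 1), so the partition is: 4 block(s) of size 1, 1 block(s) of size 2.
In nonincreasing order the block sizes are [2, 1, 1, 1, 1].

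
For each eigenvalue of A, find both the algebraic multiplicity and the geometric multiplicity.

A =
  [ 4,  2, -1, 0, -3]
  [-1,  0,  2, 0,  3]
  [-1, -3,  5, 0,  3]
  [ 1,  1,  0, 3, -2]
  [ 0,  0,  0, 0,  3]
λ = 3: alg = 5, geom = 2

Step 1 — factor the characteristic polynomial to read off the algebraic multiplicities:
  χ_A(x) = (x - 3)^5

Step 2 — compute geometric multiplicities via the rank-nullity identity g(λ) = n − rank(A − λI):
  rank(A − (3)·I) = 3, so dim ker(A − (3)·I) = n − 3 = 2

Summary:
  λ = 3: algebraic multiplicity = 5, geometric multiplicity = 2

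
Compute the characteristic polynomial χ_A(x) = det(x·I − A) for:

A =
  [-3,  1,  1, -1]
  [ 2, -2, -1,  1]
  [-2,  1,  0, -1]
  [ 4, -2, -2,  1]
x^4 + 4*x^3 + 6*x^2 + 4*x + 1

Expanding det(x·I − A) (e.g. by cofactor expansion or by noting that A is similar to its Jordan form J, which has the same characteristic polynomial as A) gives
  χ_A(x) = x^4 + 4*x^3 + 6*x^2 + 4*x + 1
which factors as (x + 1)^4. The eigenvalues (with algebraic multiplicities) are λ = -1 with multiplicity 4.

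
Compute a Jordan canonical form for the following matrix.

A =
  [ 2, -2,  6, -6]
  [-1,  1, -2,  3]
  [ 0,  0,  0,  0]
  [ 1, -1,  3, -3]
J_3(0) ⊕ J_1(0)

The characteristic polynomial is
  det(x·I − A) = x^4

Eigenvalues and multiplicities (the geometric multiplicity of λ is n − rank(A − λI), which equals the number of Jordan blocks for λ):
  λ = 0: algebraic multiplicity = 4, geometric multiplicity = 2

Determining the block sizes for each eigenvalue:
  λ = 0: with am = 4 and gm = 2, the partition is not yet determined (e.g. several partitions of 4 into 2 parts exist). Let N = A − (0)·I. Computing rank(N^1) = 2, rank(N^2) = 1, rank(N^3) = 0; the number of blocks of size ≥ j is rank(N^{j−1}) − rank(N^j), giving [2, 1, 1]. So we have 1 block(s) of size 3, 1 block(s) of size 1 → block sizes [3, 1]

Assembling the blocks gives a Jordan form
J =
  [0, 1, 0, 0]
  [0, 0, 1, 0]
  [0, 0, 0, 0]
  [0, 0, 0, 0]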